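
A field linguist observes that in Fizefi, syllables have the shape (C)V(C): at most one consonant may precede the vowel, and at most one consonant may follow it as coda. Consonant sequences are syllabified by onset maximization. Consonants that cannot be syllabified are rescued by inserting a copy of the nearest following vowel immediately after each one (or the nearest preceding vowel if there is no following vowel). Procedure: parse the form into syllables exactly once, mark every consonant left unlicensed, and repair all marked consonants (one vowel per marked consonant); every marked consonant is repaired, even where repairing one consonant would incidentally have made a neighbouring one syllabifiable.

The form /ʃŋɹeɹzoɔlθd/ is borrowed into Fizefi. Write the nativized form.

ʃeŋeɹeɹzoɔlθɔdɔ

The consonants /ʃ/, /ŋ/, /θ/, /d/ cannot be parsed into a legal (C)V(C) syllable (at most one coda consonant is licensed; onsets are limited to one consonant).
Epenthesis after each stranded consonant: /ʃ/ → /ʃe/, /ŋ/ → /ŋe/, /θ/ → /θɔ/, /d/ → /dɔ/.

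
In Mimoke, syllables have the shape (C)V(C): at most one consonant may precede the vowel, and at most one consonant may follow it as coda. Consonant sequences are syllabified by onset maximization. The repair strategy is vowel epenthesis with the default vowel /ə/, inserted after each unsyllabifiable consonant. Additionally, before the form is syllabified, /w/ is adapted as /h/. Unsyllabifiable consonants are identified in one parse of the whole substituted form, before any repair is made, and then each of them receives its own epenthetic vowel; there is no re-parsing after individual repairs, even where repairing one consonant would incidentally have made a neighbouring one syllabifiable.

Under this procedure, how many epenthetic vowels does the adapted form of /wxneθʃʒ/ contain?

4

After substitution the input is /hxneθʃʒ/.
The unsyllabifiable consonants are /h/, /x/, /ʃ/, /ʒ/; each receives one epenthetic vowel.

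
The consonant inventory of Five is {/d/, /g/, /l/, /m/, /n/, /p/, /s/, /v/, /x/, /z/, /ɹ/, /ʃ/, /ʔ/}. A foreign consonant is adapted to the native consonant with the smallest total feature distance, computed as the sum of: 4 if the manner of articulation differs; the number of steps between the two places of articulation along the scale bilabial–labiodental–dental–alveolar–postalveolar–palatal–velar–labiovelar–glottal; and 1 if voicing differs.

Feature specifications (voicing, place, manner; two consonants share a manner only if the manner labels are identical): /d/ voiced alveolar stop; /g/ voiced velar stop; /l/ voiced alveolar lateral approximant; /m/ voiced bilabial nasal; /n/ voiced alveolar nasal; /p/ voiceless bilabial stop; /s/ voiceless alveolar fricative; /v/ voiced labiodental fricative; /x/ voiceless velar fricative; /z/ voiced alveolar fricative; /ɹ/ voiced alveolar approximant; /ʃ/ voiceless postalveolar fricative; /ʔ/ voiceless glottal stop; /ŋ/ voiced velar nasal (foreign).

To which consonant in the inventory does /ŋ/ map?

/n/ is closest: same manner (nasal), place distance 3 (velar→alveolar), same voicing; total 3. Next closest is /g/ at distance 4.

n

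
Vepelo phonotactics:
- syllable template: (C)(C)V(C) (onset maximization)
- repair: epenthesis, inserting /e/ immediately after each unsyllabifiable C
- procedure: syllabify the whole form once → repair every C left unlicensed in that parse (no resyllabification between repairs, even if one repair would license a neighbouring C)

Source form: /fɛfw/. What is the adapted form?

Under (C)(C)V(C), the unsyllabifiable consonants are /w/ (at most one coda consonant is licensed; onsets may contain at most 2 consonants).
Inserting the epenthetic vowel yields /w/ → /we/.

fɛfwe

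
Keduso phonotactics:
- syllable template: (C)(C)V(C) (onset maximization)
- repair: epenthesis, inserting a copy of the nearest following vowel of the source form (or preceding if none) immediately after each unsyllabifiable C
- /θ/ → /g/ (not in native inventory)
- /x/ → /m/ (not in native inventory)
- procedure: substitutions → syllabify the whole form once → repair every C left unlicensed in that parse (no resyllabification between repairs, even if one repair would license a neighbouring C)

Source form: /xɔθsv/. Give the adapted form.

Substitution: /x/ → /m/, /θ/ → /g/, giving /mɔgsv/.
Syllabifying with onset maximization leaves /s/, /v/ stranded (at most one coda consonant is licensed; onsets may contain at most 2 consonants).
Epenthesis after each stranded consonant: /s/ → /sɔ/, /v/ → /vɔ/.

mɔgsɔvɔ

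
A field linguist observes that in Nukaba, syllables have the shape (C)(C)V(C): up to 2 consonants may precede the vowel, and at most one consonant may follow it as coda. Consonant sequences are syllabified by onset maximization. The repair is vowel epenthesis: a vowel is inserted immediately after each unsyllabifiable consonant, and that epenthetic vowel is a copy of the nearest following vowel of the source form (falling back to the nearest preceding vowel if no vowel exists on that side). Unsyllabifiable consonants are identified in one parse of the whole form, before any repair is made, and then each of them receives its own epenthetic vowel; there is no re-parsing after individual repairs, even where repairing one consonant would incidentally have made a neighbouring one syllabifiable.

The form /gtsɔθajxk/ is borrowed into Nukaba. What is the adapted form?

The consonants /g/, /x/, /k/ cannot be parsed into a legal (C)(C)V(C) syllable (at most one coda consonant is licensed; onsets may contain at most 2 consonants).
Inserting the epenthetic vowel yields /g/ → /gɔ/, /x/ → /xa/, /k/ → /ka/.

gɔtsɔθajxaka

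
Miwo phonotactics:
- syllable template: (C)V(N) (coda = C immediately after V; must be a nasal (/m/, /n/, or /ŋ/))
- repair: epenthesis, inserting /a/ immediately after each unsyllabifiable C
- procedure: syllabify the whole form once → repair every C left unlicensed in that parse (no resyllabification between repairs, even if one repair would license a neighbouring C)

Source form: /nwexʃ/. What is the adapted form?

nawexaʃa

Syllabifying with onset maximization leaves /n/, /x/, /ʃ/ stranded (only a nasal (/m/, /n/, or /ŋ/) is licensed in coda position; onsets are limited to one consonant).
Epenthesis after each stranded consonant: /n/ → /na/, /x/ → /xa/, /ʃ/ → /ʃa/.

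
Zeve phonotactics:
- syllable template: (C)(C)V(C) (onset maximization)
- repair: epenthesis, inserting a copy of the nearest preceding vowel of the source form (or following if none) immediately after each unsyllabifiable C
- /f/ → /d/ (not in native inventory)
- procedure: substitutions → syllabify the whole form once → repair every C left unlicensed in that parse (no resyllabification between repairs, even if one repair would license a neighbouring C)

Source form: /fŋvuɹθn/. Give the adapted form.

Substitution: /f/ → /d/, giving /dŋvuɹθn/.
The consonants /d/, /θ/, /n/ cannot be parsed into a legal (C)(C)V(C) syllable (at most one coda consonant is licensed; onsets may contain at most 2 consonants).
Epenthesis after each stranded consonant: /d/ → /du/, /θ/ → /θu/, /n/ → /nu/.

duŋvuɹθunu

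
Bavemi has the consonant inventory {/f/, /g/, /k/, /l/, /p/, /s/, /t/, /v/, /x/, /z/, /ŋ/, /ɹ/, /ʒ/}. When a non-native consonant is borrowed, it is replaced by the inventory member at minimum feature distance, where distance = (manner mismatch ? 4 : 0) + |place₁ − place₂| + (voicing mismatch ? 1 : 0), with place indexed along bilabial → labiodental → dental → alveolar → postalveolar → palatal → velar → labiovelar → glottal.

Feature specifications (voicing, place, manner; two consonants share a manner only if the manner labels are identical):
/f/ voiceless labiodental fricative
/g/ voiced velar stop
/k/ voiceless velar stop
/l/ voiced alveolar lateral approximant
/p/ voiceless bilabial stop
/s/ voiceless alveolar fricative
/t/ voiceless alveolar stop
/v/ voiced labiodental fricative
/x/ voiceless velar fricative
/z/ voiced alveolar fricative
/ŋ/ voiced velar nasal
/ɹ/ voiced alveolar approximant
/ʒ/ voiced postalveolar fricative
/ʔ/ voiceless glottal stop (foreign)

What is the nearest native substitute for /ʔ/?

/k/ is closest: same manner (stop), place distance 2 (glottal→velar), same voicing; total 2. Next closest is /g/ at distance 3.

k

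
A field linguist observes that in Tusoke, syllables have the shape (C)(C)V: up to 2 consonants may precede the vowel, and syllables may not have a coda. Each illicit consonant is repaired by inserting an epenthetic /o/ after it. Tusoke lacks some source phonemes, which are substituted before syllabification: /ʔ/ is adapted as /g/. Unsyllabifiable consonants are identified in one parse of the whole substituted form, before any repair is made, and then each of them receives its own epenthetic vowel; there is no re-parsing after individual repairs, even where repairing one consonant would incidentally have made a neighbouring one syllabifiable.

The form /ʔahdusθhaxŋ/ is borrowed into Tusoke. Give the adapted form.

Substitution: /ʔ/ → /g/, giving /gahdusθhaxŋ/.
Under (C)(C)V, the unsyllabifiable consonants are /s/, /x/, /ŋ/ (no codas are permitted; onsets may contain at most 2 consonants).
Epenthesis after each stranded consonant: /s/ → /so/, /x/ → /xo/, /ŋ/ → /ŋo/.

gahdusoθhaxoŋo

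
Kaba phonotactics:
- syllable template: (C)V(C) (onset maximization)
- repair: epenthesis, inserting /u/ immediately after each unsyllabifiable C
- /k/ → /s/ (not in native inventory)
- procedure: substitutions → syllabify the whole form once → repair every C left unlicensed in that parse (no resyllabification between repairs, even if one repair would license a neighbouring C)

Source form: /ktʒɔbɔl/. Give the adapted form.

sutuʒɔbɔl

Substitution: /k/ → /s/, giving /stʒɔbɔl/.
Syllabifying with onset maximization leaves /s/, /t/ stranded (at most one coda consonant is licensed; onsets are limited to one consonant).
Each unlicensed consonant becomes the onset of a new syllable: /s/ → /su/, /t/ → /tu/.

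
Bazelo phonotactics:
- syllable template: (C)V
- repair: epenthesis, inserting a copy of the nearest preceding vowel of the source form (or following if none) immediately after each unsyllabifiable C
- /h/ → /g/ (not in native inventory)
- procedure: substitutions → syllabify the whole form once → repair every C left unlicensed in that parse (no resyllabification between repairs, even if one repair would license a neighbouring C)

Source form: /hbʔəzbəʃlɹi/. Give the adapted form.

gəbəʔəzəbəʃələɹi

Substitution: /h/ → /g/, giving /gbʔəzbəʃlɹi/.
Under (C)V, the unsyllabifiable consonants are /g/, /b/, /z/, /ʃ/, /l/ (no codas are permitted; onsets are limited to one consonant).
Epenthesis after each stranded consonant: /g/ → /gə/, /b/ → /bə/, /z/ → /zə/, /ʃ/ → /ʃə/, /l/ → /lə/.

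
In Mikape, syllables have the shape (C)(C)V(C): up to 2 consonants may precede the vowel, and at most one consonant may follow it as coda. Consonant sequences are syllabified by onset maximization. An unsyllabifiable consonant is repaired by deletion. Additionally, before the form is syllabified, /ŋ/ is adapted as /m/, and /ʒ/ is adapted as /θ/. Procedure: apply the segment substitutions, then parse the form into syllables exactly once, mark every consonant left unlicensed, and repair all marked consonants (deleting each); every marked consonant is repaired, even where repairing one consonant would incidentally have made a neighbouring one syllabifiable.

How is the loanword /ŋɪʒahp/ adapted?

mɪθah

Substitution: /ŋ/ → /m/, /ʒ/ → /θ/, giving /mɪθahp/.
Under (C)(C)V(C), the unsyllabifiable consonants are /p/ (at most one coda consonant is licensed; onsets may contain at most 2 consonants).
Deletion applies to /p/.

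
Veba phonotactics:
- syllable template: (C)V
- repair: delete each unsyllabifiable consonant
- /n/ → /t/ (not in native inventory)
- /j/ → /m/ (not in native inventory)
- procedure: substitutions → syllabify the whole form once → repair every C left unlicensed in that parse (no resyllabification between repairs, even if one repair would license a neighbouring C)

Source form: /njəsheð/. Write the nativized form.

məhe

Substitution: /n/ → /t/, /j/ → /m/, giving /tməsheð/.
The consonants /t/, /s/, /ð/ cannot be parsed into a legal (C)V syllable (no codas are permitted; onsets are limited to one consonant).
Deleting the stranded consonants removes /t/, /s/, /ð/.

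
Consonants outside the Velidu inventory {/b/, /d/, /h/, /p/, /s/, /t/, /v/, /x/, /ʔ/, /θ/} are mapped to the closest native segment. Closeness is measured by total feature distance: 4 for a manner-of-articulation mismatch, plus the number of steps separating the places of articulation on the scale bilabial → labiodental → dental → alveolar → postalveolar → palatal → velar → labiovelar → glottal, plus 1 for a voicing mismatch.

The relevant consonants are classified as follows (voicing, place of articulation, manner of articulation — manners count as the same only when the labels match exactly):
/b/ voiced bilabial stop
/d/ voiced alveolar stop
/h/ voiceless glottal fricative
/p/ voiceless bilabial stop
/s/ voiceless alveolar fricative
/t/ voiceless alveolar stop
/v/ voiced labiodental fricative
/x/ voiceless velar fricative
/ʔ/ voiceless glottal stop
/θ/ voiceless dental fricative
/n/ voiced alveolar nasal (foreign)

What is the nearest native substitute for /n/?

/d/ is closest: manner differs (nasal→stop, +4), place distance 0 (alveolar→alveolar), same voicing; total 4. Next closest is /s/ at distance 5.

d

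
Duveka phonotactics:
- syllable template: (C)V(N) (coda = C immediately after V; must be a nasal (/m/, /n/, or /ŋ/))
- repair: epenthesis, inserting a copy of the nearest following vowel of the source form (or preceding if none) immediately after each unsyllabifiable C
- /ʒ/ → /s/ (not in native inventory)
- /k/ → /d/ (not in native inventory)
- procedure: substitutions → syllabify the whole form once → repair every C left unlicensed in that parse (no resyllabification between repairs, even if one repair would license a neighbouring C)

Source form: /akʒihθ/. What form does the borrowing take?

adisihiθi

Substitution: /k/ → /d/, /ʒ/ → /s/, giving /adsihθ/.
The consonants /d/, /h/, /θ/ cannot be parsed into a legal (C)V(N) syllable (only a nasal (/m/, /n/, or /ŋ/) is licensed in coda position; onsets are limited to one consonant).
Inserting the epenthetic vowel yields /d/ → /di/, /h/ → /hi/, /θ/ → /θi/.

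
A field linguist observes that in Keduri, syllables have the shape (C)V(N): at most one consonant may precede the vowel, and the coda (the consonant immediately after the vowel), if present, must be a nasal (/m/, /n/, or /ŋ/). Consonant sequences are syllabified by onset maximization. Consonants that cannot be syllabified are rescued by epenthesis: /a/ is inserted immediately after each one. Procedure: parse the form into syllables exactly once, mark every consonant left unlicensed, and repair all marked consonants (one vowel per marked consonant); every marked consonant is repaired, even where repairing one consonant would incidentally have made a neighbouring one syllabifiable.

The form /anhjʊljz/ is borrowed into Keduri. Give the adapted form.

The consonants /h/, /l/, /j/, /z/ cannot be parsed into a legal (C)V(N) syllable (only a nasal (/m/, /n/, or /ŋ/) is licensed in coda position; onsets are limited to one consonant).
Epenthesis after each stranded consonant: /h/ → /ha/, /l/ → /la/, /j/ → /ja/, /z/ → /za/.

anhajʊlajaza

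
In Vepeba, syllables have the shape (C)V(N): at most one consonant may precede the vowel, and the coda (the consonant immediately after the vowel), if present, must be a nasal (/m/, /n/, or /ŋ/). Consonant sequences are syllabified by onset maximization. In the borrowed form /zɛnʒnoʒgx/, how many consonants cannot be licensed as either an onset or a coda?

Under (C)V(N), the unsyllabifiable consonants are /ʒ/, /ʒ/, /g/, /x/ (only a nasal (/m/, /n/, or /ŋ/) is licensed in coda position; onsets are limited to one consonant).

4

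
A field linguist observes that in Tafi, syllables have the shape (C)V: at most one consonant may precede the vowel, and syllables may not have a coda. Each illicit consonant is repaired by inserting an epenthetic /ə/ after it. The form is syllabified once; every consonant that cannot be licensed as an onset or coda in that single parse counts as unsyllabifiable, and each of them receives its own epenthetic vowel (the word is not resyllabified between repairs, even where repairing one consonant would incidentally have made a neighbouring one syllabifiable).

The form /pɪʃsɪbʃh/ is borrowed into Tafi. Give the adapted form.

The consonants /ʃ/, /b/, /ʃ/, /h/ cannot be parsed into a legal (C)V syllable (no codas are permitted; onsets are limited to one consonant).
Each unlicensed consonant becomes the onset of a new syllable: /ʃ/ → /ʃə/, /b/ → /bə/, /ʃ/ → /ʃə/, /h/ → /hə/.

pɪʃəsɪbəʃəhə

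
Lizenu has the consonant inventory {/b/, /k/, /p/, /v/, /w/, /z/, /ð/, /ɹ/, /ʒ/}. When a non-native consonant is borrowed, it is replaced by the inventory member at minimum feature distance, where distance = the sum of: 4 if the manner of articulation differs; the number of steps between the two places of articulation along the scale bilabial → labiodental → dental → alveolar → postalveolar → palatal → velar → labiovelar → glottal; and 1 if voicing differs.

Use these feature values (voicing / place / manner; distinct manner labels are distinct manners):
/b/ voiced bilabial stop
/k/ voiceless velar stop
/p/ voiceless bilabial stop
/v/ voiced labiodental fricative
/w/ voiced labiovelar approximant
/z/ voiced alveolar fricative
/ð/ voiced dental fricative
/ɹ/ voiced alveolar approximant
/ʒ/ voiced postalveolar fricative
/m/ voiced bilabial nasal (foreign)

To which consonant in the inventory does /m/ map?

b

/b/ is closest: manner differs (nasal→stop, +4), place distance 0 (bilabial→bilabial), same voicing; total 4. Next closest is /p/ at distance 5.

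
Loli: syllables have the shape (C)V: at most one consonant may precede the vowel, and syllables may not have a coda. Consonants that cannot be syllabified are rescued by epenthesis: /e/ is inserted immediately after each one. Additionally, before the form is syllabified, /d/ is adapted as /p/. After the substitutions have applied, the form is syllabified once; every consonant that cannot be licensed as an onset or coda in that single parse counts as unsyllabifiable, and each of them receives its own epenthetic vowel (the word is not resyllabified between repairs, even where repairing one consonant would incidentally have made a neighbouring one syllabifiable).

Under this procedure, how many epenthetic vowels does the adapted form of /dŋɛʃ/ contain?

After substitution the input is /pŋɛʃ/.
The unsyllabifiable consonants are /p/, /ʃ/; each receives one epenthetic vowel.

2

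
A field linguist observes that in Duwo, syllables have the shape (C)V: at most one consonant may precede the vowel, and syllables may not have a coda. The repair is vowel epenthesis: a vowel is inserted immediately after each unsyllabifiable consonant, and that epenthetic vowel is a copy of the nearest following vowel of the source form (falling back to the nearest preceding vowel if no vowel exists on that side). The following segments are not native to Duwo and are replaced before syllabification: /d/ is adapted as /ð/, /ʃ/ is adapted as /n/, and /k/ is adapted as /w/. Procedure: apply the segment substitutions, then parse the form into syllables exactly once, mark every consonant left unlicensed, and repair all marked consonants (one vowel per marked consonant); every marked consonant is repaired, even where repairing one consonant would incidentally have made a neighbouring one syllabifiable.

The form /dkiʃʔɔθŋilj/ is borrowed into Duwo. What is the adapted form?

Substitution: /d/ → /ð/, /k/ → /w/, /ʃ/ → /n/, giving /ðwinʔɔθŋilj/.
Syllabifying with onset maximization leaves /ð/, /n/, /θ/, /l/, /j/ stranded (no codas are permitted; onsets are limited to one consonant).
Epenthesis after each stranded consonant: /ð/ → /ði/, /n/ → /nɔ/, /θ/ → /θi/, /l/ → /li/, /j/ → /ji/.

ðiwinɔʔɔθiŋiliji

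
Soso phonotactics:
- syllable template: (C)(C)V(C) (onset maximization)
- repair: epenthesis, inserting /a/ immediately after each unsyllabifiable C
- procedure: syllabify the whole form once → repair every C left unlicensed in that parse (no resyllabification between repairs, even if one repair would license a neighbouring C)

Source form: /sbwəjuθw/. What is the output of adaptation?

Under (C)(C)V(C), the unsyllabifiable consonants are /s/, /w/ (at most one coda consonant is licensed; onsets may contain at most 2 consonants).
Inserting the epenthetic vowel yields /s/ → /sa/, /w/ → /wa/.

sabwəjuθwa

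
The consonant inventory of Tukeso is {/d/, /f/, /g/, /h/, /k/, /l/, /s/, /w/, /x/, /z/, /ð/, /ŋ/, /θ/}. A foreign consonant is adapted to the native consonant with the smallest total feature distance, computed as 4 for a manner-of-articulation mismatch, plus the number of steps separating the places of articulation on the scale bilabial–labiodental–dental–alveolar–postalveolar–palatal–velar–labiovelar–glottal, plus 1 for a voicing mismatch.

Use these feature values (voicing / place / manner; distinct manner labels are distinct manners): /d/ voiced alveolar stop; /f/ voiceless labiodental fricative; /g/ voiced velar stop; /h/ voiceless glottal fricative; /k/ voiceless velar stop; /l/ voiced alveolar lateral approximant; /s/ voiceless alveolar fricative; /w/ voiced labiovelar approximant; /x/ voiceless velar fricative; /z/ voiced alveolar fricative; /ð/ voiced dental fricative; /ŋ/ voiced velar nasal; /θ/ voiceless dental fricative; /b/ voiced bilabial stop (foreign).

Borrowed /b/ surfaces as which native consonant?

d

/d/ is closest: same manner (stop), place distance 3 (bilabial→alveolar), same voicing; total 3. Next closest is /f/ at distance 6.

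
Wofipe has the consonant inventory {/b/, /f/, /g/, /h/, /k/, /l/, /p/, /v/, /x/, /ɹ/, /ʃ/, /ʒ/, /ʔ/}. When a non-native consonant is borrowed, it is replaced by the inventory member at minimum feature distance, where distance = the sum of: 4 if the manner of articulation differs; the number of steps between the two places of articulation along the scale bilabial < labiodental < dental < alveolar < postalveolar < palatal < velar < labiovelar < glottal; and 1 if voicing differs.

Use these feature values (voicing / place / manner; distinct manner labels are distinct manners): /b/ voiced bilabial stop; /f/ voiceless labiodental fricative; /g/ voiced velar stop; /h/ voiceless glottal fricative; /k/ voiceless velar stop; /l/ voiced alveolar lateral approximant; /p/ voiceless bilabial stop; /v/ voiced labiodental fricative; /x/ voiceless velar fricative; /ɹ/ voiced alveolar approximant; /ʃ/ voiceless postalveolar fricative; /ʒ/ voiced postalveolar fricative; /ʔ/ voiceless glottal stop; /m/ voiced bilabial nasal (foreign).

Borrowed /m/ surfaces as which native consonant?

b

/b/ is closest: manner differs (nasal→stop, +4), place distance 0 (bilabial→bilabial), same voicing; total 4. Next closest is /p/ at distance 5.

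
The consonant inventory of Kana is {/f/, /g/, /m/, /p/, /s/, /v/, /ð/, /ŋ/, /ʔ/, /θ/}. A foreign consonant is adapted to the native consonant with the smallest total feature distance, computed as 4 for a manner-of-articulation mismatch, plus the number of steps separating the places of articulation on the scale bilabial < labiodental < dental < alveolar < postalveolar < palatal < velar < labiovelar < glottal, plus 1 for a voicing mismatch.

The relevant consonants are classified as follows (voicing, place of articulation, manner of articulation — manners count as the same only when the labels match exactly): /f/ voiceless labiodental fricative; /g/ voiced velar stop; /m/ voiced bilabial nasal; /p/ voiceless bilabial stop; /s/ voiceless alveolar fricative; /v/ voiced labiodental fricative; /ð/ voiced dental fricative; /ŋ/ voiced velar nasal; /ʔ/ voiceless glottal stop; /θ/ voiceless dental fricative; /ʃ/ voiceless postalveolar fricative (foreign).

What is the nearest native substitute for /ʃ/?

s

/s/ is closest: same manner (fricative), place distance 1 (postalveolar→alveolar), same voicing; total 1. Next closest is /θ/ at distance 2.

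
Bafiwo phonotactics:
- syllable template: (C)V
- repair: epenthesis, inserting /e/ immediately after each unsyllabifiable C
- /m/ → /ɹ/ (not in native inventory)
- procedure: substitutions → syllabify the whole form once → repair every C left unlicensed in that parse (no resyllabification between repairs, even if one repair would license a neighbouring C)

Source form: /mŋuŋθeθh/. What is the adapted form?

Substitution: /m/ → /ɹ/, giving /ɹŋuŋθeθh/.
Under (C)V, the unsyllabifiable consonants are /ɹ/, /ŋ/, /θ/, /h/ (no codas are permitted; onsets are limited to one consonant).
Each unlicensed consonant becomes the onset of a new syllable: /ɹ/ → /ɹe/, /ŋ/ → /ŋe/, /θ/ → /θe/, /h/ → /he/.

ɹeŋuŋeθeθehe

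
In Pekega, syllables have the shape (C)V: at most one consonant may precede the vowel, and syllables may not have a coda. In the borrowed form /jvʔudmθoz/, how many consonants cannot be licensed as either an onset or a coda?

The consonants /j/, /v/, /d/, /m/, /z/ cannot be parsed into a legal (C)V syllable (no codas are permitted; onsets are limited to one consonant).

5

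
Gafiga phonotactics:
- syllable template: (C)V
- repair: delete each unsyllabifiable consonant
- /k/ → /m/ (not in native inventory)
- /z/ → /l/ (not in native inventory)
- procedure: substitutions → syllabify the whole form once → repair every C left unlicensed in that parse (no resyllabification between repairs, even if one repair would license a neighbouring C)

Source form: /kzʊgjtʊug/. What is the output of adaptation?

Substitution: /k/ → /m/, /z/ → /l/, giving /mlʊgjtʊug/.
The consonants /m/, /g/, /j/, /g/ cannot be parsed into a legal (C)V syllable (no codas are permitted; onsets are limited to one consonant).
Deleting the stranded consonants removes /m/, /g/, /j/, /g/.

lʊtʊu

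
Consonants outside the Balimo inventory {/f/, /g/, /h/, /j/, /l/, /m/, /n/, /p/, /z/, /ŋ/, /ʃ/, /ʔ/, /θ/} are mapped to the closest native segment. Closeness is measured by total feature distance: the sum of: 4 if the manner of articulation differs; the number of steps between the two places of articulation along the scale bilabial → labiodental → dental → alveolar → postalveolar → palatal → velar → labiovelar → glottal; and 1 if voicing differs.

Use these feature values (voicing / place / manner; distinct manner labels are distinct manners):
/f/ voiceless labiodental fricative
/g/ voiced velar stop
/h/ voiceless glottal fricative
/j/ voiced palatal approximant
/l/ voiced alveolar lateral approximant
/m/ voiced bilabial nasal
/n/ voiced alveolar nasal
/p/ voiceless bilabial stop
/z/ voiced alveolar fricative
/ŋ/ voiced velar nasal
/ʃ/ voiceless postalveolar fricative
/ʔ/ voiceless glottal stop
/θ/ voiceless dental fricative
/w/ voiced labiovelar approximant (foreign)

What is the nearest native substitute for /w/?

/j/ is closest: same manner (approximant), place distance 2 (labiovelar→palatal), same voicing; total 2. Next closest is /g/ at distance 5.

j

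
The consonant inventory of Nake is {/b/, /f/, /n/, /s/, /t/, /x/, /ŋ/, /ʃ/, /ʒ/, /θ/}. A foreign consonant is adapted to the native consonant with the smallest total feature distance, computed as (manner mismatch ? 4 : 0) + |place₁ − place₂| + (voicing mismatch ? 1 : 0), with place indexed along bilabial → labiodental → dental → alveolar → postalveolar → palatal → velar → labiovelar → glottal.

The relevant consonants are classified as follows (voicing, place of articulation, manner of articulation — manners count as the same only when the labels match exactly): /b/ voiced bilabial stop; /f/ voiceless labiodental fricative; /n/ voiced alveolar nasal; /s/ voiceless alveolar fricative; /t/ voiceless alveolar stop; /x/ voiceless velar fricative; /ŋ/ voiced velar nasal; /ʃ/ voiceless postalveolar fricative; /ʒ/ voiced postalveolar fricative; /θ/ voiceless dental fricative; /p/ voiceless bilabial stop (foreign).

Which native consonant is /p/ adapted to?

/b/ is closest: same manner (stop), place distance 0 (bilabial→bilabial), voicing differs (+1); total 1. Next closest is /t/ at distance 3.

b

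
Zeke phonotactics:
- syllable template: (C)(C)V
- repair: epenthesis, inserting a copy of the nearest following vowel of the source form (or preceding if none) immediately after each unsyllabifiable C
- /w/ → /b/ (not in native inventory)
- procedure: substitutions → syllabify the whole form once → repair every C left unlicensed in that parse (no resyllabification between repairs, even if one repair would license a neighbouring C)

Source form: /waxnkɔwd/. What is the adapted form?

baxɔnkɔbɔdɔ

Substitution: /w/ → /b/, giving /baxnkɔbd/.
Under (C)(C)V, the unsyllabifiable consonants are /x/, /b/, /d/ (no codas are permitted; onsets may contain at most 2 consonants).
Each unlicensed consonant becomes the onset of a new syllable: /x/ → /xɔ/, /b/ → /bɔ/, /d/ → /dɔ/.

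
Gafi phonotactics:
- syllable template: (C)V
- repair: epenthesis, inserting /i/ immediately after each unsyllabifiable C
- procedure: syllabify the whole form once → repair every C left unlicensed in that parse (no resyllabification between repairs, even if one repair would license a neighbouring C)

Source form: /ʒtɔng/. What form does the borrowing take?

Syllabifying with onset maximization leaves /ʒ/, /n/, /g/ stranded (no codas are permitted; onsets are limited to one consonant).
Inserting the epenthetic vowel yields /ʒ/ → /ʒi/, /n/ → /ni/, /g/ → /gi/.

ʒitɔnigi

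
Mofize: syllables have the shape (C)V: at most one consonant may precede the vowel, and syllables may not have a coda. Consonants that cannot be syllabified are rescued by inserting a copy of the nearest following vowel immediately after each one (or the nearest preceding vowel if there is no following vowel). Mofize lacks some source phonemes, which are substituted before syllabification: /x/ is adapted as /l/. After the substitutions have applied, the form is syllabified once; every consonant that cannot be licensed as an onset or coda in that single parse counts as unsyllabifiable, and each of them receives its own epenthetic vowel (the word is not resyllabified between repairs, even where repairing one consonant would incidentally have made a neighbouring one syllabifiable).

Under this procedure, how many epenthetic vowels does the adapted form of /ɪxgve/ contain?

2

After substitution the input is /ɪlgve/.
The unsyllabifiable consonants are /l/, /g/; each receives one epenthetic vowel.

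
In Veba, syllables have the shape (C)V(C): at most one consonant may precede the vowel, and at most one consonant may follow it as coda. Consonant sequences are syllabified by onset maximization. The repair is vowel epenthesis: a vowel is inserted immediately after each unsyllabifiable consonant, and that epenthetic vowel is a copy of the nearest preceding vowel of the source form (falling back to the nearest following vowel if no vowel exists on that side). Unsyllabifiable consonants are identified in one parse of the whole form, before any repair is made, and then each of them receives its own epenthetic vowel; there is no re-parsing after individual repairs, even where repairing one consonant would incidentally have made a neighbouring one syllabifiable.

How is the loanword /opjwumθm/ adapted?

Syllabifying with onset maximization leaves /j/, /θ/, /m/ stranded (at most one coda consonant is licensed; onsets are limited to one consonant).
Inserting the epenthetic vowel yields /j/ → /jo/, /θ/ → /θu/, /m/ → /mu/.

opjowumθumu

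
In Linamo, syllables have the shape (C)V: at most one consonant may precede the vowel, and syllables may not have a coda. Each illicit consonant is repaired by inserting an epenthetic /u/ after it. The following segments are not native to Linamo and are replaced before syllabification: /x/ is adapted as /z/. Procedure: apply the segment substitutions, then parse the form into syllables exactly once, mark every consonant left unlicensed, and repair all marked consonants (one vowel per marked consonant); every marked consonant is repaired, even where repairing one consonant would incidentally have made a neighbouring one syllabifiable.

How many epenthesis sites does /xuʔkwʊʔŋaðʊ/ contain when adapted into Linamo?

3

After substitution the input is /zuʔkwʊʔŋaðʊ/.
The unsyllabifiable consonants are /ʔ/, /k/, /ʔ/; each receives one epenthetic vowel.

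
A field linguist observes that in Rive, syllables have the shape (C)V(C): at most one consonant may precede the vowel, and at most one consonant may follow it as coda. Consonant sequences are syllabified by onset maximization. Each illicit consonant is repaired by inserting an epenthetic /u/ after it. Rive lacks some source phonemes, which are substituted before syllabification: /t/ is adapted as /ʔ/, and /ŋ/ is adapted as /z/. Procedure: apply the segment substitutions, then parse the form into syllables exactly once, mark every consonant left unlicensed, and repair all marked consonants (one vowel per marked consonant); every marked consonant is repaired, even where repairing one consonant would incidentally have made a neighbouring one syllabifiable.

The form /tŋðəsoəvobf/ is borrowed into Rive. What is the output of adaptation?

ʔuzuðəsoəvobfu

Substitution: /t/ → /ʔ/, /ŋ/ → /z/, giving /ʔzðəsoəvobf/.
Under (C)V(C), the unsyllabifiable consonants are /ʔ/, /z/, /f/ (at most one coda consonant is licensed; onsets are limited to one consonant).
Epenthesis after each stranded consonant: /ʔ/ → /ʔu/, /z/ → /zu/, /f/ → /fu/.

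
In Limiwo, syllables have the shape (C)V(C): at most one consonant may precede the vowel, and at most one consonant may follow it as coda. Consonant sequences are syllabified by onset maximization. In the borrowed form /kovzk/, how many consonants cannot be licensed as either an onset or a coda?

Under (C)V(C), the unsyllabifiable consonants are /z/, /k/ (at most one coda consonant is licensed; onsets are limited to one consonant).

2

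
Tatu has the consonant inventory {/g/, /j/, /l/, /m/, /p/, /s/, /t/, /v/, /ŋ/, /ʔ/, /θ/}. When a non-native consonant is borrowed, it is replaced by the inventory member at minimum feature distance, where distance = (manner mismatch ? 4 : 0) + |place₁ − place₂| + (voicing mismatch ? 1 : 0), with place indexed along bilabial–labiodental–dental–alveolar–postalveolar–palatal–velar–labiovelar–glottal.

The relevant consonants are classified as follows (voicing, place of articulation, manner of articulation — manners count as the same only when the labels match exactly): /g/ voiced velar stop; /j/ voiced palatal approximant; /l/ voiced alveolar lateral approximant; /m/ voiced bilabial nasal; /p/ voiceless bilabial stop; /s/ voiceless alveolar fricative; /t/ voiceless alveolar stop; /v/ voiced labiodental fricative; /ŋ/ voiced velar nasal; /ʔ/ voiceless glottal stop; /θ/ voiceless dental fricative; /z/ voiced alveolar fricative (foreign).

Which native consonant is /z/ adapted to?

/s/ is closest: same manner (fricative), place distance 0 (alveolar→alveolar), voicing differs (+1); total 1. Next closest is /v/ at distance 2.

s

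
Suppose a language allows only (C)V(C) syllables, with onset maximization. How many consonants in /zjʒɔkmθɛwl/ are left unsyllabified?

4

Syllabifying with onset maximization leaves /z/, /j/, /m/, /l/ stranded (at most one coda consonant is licensed; onsets are limited to one consonant).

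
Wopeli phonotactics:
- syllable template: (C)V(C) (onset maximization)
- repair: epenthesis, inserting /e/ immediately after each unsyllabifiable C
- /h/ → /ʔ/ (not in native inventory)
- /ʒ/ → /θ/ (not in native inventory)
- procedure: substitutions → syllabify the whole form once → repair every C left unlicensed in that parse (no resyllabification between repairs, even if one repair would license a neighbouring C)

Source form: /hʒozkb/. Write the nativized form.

Substitution: /h/ → /ʔ/, /ʒ/ → /θ/, giving /ʔθozkb/.
Syllabifying with onset maximization leaves /ʔ/, /k/, /b/ stranded (at most one coda consonant is licensed; onsets are limited to one consonant).
Inserting the epenthetic vowel yields /ʔ/ → /ʔe/, /k/ → /ke/, /b/ → /be/.

ʔeθozkebe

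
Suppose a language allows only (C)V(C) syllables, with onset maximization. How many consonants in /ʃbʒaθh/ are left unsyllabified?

3

Under (C)V(C), the unsyllabifiable consonants are /ʃ/, /b/, /h/ (at most one coda consonant is licensed; onsets are limited to one consonant).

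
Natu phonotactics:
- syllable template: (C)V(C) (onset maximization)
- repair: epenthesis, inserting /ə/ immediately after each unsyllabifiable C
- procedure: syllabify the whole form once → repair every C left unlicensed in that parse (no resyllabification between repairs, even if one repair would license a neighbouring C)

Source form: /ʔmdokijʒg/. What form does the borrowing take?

The consonants /ʔ/, /m/, /ʒ/, /g/ cannot be parsed into a legal (C)V(C) syllable (at most one coda consonant is licensed; onsets are limited to one consonant).
Epenthesis after each stranded consonant: /ʔ/ → /ʔə/, /m/ → /mə/, /ʒ/ → /ʒə/, /g/ → /gə/.

ʔəmədokijʒəgə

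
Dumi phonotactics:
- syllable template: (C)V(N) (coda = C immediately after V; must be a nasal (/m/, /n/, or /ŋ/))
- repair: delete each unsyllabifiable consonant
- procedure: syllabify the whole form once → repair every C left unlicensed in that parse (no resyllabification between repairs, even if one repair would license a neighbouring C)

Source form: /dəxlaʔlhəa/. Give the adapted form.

Syllabifying with onset maximization leaves /x/, /ʔ/, /l/ stranded (only a nasal (/m/, /n/, or /ŋ/) is licensed in coda position; onsets are limited to one consonant).
Deletion applies to /x/, /ʔ/, /l/.

dəlahəa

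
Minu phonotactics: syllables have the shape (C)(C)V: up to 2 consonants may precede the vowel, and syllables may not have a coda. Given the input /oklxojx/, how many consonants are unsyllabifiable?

Syllabifying with onset maximization leaves /k/, /j/, /x/ stranded (no codas are permitted; onsets may contain at most 2 consonants).

3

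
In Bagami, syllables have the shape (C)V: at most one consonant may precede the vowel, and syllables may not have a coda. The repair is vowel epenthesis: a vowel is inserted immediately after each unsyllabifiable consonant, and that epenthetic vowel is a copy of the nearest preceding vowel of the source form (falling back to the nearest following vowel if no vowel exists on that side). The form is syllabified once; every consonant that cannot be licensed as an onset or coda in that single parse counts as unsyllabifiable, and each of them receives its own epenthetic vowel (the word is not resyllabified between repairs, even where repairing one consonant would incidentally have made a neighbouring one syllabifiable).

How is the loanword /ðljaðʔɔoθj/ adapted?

Under (C)V, the unsyllabifiable consonants are /ð/, /l/, /ð/, /θ/, /j/ (no codas are permitted; onsets are limited to one consonant).
Each unlicensed consonant becomes the onset of a new syllable: /ð/ → /ða/, /l/ → /la/, /ð/ → /ða/, /θ/ → /θo/, /j/ → /jo/.

ðalajaðaʔɔoθojo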